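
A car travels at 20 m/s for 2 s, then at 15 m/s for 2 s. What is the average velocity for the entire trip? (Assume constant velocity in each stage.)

d₁ = v₁t₁ = 20 × 2 = 40 m
d₂ = v₂t₂ = 15 × 2 = 30 m
d_total = 70 m, t_total = 4 s
v_avg = d_total/t_total = 70/4 = 17.5 m/s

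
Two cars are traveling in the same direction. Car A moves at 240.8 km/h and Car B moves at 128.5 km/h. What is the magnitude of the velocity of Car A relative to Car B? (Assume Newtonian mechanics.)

v_rel = |v_A - v_B| = |240.8 - 128.5| = 112.3 km/h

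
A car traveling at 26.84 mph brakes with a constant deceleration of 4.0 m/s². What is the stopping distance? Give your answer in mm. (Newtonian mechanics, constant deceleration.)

v₀ = 26.84 mph × 0.44704 = 11.9986 m/s
d = v₀² / (2a) = 11.9986² / (2 × 4.0) = 143.966 / 8.0 = 17.9958 m
d = 17.9958 m / 0.001 = 18000 mm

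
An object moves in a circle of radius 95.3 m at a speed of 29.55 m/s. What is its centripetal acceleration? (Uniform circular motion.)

a_c = v²/r = 29.55²/95.3 = 873.2025/95.3 = 9.16 m/s²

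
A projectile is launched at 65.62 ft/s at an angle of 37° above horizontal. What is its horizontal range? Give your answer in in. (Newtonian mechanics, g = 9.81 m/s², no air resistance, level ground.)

v₀ = 65.62 ft/s × 0.3048 = 20.001 m/s
R = v₀² × sin(2θ) / g = 20.001² × sin(2 × 37°) / 9.81 = 400.04 × 0.961262 / 9.81 = 39.1991 m
R = 39.1991 m / 0.0254 = 1543 in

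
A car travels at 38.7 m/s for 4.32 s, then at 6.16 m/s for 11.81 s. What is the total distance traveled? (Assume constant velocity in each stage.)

d₁ = v₁t₁ = 38.7 × 4.32 = 167.184 m
d₂ = v₂t₂ = 6.16 × 11.81 = 72.7496 m
d_total = 167.184 + 72.7496 = 239.93 m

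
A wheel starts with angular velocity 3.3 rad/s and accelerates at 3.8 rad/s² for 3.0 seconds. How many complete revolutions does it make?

θ = ω₀t + ½αt² = 3.3×3.0 + ½×3.8×3.0² = 27.0 rad
Total revolutions = θ/(2π) = 27.0/(2π) = 4.3
Complete revolutions = ⌊4.3⌋ = 4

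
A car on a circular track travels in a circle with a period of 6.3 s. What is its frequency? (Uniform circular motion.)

f = 1/T = 1/6.3 = 0.1587 Hz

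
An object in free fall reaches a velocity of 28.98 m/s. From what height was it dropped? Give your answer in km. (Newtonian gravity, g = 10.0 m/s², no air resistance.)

h = v² / (2g) = 28.98² / (2 × 10.0) = 41.992 m
h = 41.992 m / 1000.0 = 0.04199 km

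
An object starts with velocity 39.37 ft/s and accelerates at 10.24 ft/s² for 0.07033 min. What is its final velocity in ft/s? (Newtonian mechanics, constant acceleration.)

v₀ = 39.37 ft/s × 0.3048 = 12.0 m/s
a = 10.24 ft/s² × 0.3048 = 3.12115 m/s²
t = 0.07033 min × 60.0 = 4.2198 s
v = v₀ + a × t = 12.0 + 3.12115 × 4.2198 = 25.1706 m/s
v = 25.1706 m/s / 0.3048 = 82.58 ft/s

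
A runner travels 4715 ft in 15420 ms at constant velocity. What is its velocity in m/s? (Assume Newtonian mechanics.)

d = 4715 ft × 0.3048 = 1437.13 m
t = 15420 ms × 0.001 = 15.42 s
v = d / t = 1437.13 / 15.42 = 93.2 m/s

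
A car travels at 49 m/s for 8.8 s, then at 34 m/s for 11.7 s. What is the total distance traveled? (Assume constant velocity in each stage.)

d₁ = v₁t₁ = 49 × 8.8 = 431.2 m
d₂ = v₂t₂ = 34 × 11.7 = 397.8 m
d_total = 431.2 + 397.8 = 829.0 m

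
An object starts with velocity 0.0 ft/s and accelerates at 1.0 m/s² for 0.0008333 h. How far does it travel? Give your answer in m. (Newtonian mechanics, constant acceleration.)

v₀ = 0.0 ft/s × 0.3048 = 0.0 m/s
t = 0.0008333 h × 3600.0 = 2.99988 s
d = v₀ × t + ½ × a × t² = 0.0 × 2.99988 + 0.5 × 1.0 × 2.99988² = 4.5 m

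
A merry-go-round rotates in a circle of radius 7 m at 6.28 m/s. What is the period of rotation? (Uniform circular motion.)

T = 2πr/v = 2π×7/6.28 = 7.0 s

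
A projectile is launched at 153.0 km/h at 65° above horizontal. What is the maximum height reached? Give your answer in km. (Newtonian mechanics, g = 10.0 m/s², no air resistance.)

v₀ = 153.0 km/h × 0.2777777777777778 = 42.5 m/s
H = v₀² × sin²(θ) / (2g) = 42.5² × sin(65°)² / (2 × 10.0) = 1806.25 × 0.821394 / 20.0 = 74.1821 m
H = 74.1821 m / 1000.0 = 0.07418 km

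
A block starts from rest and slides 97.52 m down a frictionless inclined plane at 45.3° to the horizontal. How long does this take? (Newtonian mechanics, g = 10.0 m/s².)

a = g sin(θ) = 10.0 × sin(45.3°) = 7.108 m/s²
t = √(2d/a) = √(2 × 97.52 / 7.108) = 5.24 s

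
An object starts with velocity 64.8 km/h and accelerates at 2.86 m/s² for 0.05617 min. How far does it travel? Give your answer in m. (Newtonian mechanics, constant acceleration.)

v₀ = 64.8 km/h × 0.2777777777777778 = 18.0 m/s
t = 0.05617 min × 60.0 = 3.3702 s
d = v₀ × t + ½ × a × t² = 18.0 × 3.3702 + 0.5 × 2.86 × 3.3702² = 76.91 m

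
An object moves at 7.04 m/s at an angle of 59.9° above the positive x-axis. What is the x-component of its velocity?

vₓ = v cos(θ) = 7.04 × cos(59.9°) = 3.53 m/s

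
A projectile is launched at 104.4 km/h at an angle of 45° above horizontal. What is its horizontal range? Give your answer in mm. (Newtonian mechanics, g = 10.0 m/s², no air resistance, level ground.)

v₀ = 104.4 km/h × 0.2777777777777778 = 29.0 m/s
R = v₀² × sin(2θ) / g = 29.0² × sin(2 × 45°) / 10.0 = 841.0 × 1.0 / 10.0 = 84.1 m
R = 84.1 m / 0.001 = 84100 mm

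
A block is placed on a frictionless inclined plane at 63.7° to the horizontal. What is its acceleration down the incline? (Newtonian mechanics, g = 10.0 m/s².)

a = g sin(θ) = 10.0 × sin(63.7°) = 10.0 × 0.8965 = 8.96 m/s²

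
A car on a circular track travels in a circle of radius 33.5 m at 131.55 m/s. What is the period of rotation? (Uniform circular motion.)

T = 2πr/v = 2π×33.5/131.55 = 1.6 s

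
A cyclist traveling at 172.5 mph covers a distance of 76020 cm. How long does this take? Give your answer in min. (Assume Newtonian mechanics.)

d = 76020 cm × 0.01 = 760.2 m
v = 172.5 mph × 0.44704 = 77.1144 m/s
t = d / v = 760.2 / 77.1144 = 9.85808 s
t = 9.85808 s / 60.0 = 0.1643 min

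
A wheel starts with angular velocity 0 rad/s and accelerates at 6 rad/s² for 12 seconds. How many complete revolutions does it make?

θ = ω₀t + ½αt² = 0×12 + ½×6×12² = 432.0 rad
Total revolutions = θ/(2π) = 432.0/(2π) = 68.75
Complete revolutions = ⌊68.75⌋ = 68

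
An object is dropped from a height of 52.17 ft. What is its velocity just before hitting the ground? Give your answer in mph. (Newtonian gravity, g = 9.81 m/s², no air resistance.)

h = 52.17 ft × 0.3048 = 15.9014 m
v = √(2gh) = √(2 × 9.81 × 15.9014) = 17.6631 m/s
v = 17.6631 m/s / 0.44704 = 39.51 mph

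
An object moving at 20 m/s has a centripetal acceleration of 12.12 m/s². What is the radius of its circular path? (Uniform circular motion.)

r = v²/a_c = 20²/12.12 = 33.0 m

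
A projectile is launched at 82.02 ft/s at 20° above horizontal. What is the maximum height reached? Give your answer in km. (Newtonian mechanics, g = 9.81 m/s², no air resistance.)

v₀ = 82.02 ft/s × 0.3048 = 24.9997 m/s
H = v₀² × sin²(θ) / (2g) = 24.9997² × sin(20°)² / (2 × 9.81) = 624.985 × 0.116978 / 19.62 = 3.72627 m
H = 3.72627 m / 1000.0 = 0.003726 km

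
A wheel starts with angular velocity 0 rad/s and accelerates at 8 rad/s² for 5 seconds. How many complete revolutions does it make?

θ = ω₀t + ½αt² = 0×5 + ½×8×5² = 100.0 rad
Total revolutions = θ/(2π) = 100.0/(2π) = 15.92
Complete revolutions = ⌊15.92⌋ = 15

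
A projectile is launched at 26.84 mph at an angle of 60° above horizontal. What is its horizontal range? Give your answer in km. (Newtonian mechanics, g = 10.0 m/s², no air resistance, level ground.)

v₀ = 26.84 mph × 0.44704 = 11.9986 m/s
R = v₀² × sin(2θ) / g = 11.9986² × sin(2 × 60°) / 10.0 = 143.966 × 0.866025 / 10.0 = 12.4678 m
R = 12.4678 m / 1000.0 = 0.01247 km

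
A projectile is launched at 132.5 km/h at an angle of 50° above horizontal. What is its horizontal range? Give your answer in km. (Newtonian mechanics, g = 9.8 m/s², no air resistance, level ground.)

v₀ = 132.5 km/h × 0.2777777777777778 = 36.8056 m/s
R = v₀² × sin(2θ) / g = 36.8056² × sin(2 × 50°) / 9.8 = 1354.65 × 0.984808 / 9.8 = 136.13 m
R = 136.13 m / 1000.0 = 0.1361 km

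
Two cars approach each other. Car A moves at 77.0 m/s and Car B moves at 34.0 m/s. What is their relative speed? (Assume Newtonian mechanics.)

v_rel = v_A + v_B = 77.0 + 34.0 = 111.0 m/s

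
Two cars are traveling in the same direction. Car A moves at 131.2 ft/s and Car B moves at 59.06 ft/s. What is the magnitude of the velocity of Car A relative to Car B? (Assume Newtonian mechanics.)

v_rel = |v_A - v_B| = |131.2 - 59.06| = 72.14 ft/s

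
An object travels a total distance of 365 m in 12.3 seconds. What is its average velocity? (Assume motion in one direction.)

v_avg = Δd / Δt = 365 / 12.3 = 29.67 m/s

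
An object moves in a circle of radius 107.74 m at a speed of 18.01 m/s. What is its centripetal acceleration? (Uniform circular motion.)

a_c = v²/r = 18.01²/107.74 = 324.3601/107.74 = 3.01 m/s²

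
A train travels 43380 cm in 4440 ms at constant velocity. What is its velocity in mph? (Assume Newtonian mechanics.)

d = 43380 cm × 0.01 = 433.8 m
t = 4440 ms × 0.001 = 4.44 s
v = d / t = 433.8 / 4.44 = 97.7027 m/s
v = 97.7027 m/s / 0.44704 = 218.6 mph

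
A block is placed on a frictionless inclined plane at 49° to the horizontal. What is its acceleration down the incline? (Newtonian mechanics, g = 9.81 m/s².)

a = g sin(θ) = 9.81 × sin(49°) = 9.81 × 0.7547 = 7.4 m/s²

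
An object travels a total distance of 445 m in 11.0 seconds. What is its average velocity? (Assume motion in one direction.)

v_avg = Δd / Δt = 445 / 11.0 = 40.45 m/s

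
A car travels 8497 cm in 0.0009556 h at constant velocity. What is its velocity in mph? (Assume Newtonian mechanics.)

d = 8497 cm × 0.01 = 84.97 m
t = 0.0009556 h × 3600.0 = 3.44016 s
v = d / t = 84.97 / 3.44016 = 24.6994 m/s
v = 24.6994 m/s / 0.44704 = 55.25 mph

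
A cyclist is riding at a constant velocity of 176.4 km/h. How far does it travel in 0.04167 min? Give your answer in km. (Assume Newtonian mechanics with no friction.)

v = 176.4 km/h × 0.2777777777777778 = 49.0 m/s
t = 0.04167 min × 60.0 = 2.5002 s
d = v × t = 49.0 × 2.5002 = 122.51 m
d = 122.51 m / 1000.0 = 0.1225 km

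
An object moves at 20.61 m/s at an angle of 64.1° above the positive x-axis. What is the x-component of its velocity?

vₓ = v cos(θ) = 20.61 × cos(64.1°) = 9.0 m/s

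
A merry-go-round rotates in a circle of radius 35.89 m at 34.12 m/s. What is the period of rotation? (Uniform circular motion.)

T = 2πr/v = 2π×35.89/34.12 = 6.61 s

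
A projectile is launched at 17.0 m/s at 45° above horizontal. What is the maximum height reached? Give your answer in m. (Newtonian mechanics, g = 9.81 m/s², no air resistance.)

H = v₀² × sin²(θ) / (2g) = 17.0² × sin(45°)² / (2 × 9.81) = 289.0 × 0.5 / 19.62 = 7.365 m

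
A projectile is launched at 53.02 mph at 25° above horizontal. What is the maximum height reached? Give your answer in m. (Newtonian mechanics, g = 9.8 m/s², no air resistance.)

v₀ = 53.02 mph × 0.44704 = 23.7021 m/s
H = v₀² × sin²(θ) / (2g) = 23.7021² × sin(25°)² / (2 × 9.8) = 561.79 × 0.178606 / 19.6 = 5.119 m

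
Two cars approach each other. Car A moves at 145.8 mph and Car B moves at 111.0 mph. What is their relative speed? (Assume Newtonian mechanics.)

v_rel = v_A + v_B = 145.8 + 111.0 = 256.8 mph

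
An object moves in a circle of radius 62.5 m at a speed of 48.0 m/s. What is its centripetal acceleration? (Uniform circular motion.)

a_c = v²/r = 48.0²/62.5 = 2304.0/62.5 = 36.86 m/s²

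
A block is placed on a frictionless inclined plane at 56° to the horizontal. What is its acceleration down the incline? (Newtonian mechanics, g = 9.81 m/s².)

a = g sin(θ) = 9.81 × sin(56°) = 9.81 × 0.829 = 8.13 m/s²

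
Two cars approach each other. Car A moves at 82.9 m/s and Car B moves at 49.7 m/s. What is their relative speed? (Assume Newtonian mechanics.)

v_rel = v_A + v_B = 82.9 + 49.7 = 132.6 m/s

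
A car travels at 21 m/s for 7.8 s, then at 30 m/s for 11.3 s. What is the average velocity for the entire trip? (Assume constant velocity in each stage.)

d₁ = v₁t₁ = 21 × 7.8 = 163.8 m
d₂ = v₂t₂ = 30 × 11.3 = 339.0 m
d_total = 502.8 m, t_total = 19.1 s
v_avg = d_total/t_total = 502.8/19.1 = 26.32 m/s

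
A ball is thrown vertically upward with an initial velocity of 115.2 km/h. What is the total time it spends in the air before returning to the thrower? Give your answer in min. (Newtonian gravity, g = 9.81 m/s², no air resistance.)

v₀ = 115.2 km/h × 0.2777777777777778 = 32.0 m/s
t_total = 2 × v₀ / g = 2 × 32.0 / 9.81 = 6.52396 s
t_total = 6.52396 s / 60.0 = 0.1087 min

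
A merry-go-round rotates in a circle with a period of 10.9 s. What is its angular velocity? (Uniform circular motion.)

ω = 2π/T = 2π/10.9 = 0.5764 rad/s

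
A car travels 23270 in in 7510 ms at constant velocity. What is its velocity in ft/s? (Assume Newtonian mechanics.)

d = 23270 in × 0.0254 = 591.058 m
t = 7510 ms × 0.001 = 7.51 s
v = d / t = 591.058 / 7.51 = 78.7028 m/s
v = 78.7028 m/s / 0.3048 = 258.2 ft/s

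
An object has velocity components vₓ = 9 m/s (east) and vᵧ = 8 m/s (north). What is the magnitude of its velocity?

|v| = √(vₓ² + vᵧ²) = √(9² + 8²) = √(145) = 12.04 m/s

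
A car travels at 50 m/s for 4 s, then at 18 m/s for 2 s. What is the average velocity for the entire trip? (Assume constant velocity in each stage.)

d₁ = v₁t₁ = 50 × 4 = 200 m
d₂ = v₂t₂ = 18 × 2 = 36 m
d_total = 236 m, t_total = 6 s
v_avg = d_total/t_total = 236/6 = 39.33 m/s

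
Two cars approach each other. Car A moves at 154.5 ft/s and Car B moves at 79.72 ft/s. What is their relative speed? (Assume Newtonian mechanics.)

v_rel = v_A + v_B = 154.5 + 79.72 = 234.22 ft/s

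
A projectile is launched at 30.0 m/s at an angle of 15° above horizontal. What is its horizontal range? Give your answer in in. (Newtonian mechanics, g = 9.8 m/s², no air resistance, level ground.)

R = v₀² × sin(2θ) / g = 30.0² × sin(2 × 15°) / 9.8 = 900.0 × 0.5 / 9.8 = 45.9184 m
R = 45.9184 m / 0.0254 = 1808 in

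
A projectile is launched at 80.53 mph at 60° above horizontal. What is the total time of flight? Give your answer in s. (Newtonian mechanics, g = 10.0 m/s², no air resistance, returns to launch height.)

v₀ = 80.53 mph × 0.44704 = 36.0001 m/s
T = 2 × v₀ × sin(θ) / g = 2 × 36.0001 × sin(60°) / 10.0 = 2 × 36.0001 × 0.866025 / 10.0 = 6.235 s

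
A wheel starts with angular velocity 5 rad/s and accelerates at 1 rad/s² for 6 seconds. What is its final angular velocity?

ω = ω₀ + αt = 5 + 1 × 6 = 11 rad/s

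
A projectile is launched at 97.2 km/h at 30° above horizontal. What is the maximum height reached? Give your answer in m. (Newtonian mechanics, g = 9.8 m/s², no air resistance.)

v₀ = 97.2 km/h × 0.2777777777777778 = 27.0 m/s
H = v₀² × sin²(θ) / (2g) = 27.0² × sin(30°)² / (2 × 9.8) = 729.0 × 0.25 / 19.6 = 9.298 m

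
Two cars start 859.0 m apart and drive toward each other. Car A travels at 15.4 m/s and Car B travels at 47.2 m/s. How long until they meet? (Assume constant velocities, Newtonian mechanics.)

Combined speed: v_combined = 15.4 + 47.2 = 62.6 m/s
Time to meet: t = d/v_combined = 859.0/62.6 = 13.72 s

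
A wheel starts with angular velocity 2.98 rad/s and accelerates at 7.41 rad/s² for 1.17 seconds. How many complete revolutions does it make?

θ = ω₀t + ½αt² = 2.98×1.17 + ½×7.41×1.17² = 8.5583745 rad
Total revolutions = θ/(2π) = 8.5583745/(2π) = 1.36
Complete revolutions = ⌊1.36⌋ = 1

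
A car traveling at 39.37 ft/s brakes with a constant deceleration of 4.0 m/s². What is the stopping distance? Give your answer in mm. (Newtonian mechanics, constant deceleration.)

v₀ = 39.37 ft/s × 0.3048 = 12.0 m/s
d = v₀² / (2a) = 12.0² / (2 × 4.0) = 144.0 / 8.0 = 18.0 m
d = 18.0 m / 0.001 = 18000 mm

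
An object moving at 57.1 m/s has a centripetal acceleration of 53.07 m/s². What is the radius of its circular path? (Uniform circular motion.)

r = v²/a_c = 57.1²/53.07 = 61.44 m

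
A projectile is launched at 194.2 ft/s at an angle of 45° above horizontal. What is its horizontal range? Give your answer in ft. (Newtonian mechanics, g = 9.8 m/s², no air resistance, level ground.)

v₀ = 194.2 ft/s × 0.3048 = 59.1922 m/s
R = v₀² × sin(2θ) / g = 59.1922² × sin(2 × 45°) / 9.8 = 3503.72 × 1.0 / 9.8 = 357.522 m
R = 357.522 m / 0.3048 = 1173 ft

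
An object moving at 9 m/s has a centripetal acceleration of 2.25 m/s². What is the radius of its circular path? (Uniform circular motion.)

r = v²/a_c = 9²/2.25 = 36.0 m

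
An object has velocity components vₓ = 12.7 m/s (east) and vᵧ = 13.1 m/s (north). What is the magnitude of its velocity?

|v| = √(vₓ² + vᵧ²) = √(12.7² + 13.1²) = √(332.9) = 18.25 m/s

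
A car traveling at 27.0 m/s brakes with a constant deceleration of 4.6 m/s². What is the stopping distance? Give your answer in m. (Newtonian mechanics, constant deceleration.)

d = v₀² / (2a) = 27.0² / (2 × 4.6) = 729.0 / 9.2 = 79.24 m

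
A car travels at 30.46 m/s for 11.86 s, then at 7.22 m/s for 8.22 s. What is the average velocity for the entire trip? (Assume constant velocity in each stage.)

d₁ = v₁t₁ = 30.46 × 11.86 = 361.2556 m
d₂ = v₂t₂ = 7.22 × 8.22 = 59.3484 m
d_total = 420.604 m, t_total = 20.08 s
v_avg = d_total/t_total = 420.604/20.08 = 20.95 m/s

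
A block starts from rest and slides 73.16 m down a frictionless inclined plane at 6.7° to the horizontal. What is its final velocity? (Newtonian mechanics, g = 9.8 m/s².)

a = g sin(θ) = 9.8 × sin(6.7°) = 1.1434 m/s²
v = √(2ad) = √(2 × 1.1434 × 73.16) = 12.93 m/s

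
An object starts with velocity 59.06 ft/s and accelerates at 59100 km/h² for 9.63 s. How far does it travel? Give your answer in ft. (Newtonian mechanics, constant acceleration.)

v₀ = 59.06 ft/s × 0.3048 = 18.0015 m/s
a = 59100 km/h² × 7.716049382716049e-05 = 4.56019 m/s²
d = v₀ × t + ½ × a × t² = 18.0015 × 9.63 + 0.5 × 4.56019 × 9.63² = 384.803 m
d = 384.803 m / 0.3048 = 1262 ft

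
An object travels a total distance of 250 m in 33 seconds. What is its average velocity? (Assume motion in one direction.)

v_avg = Δd / Δt = 250 / 33 = 7.58 m/s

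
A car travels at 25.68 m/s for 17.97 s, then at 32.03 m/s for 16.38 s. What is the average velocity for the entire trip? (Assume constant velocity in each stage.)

d₁ = v₁t₁ = 25.68 × 17.97 = 461.4696 m
d₂ = v₂t₂ = 32.03 × 16.38 = 524.6514 m
d_total = 986.121 m, t_total = 34.35 s
v_avg = d_total/t_total = 986.121/34.35 = 28.71 m/s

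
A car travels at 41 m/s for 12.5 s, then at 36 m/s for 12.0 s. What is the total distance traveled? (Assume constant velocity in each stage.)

d₁ = v₁t₁ = 41 × 12.5 = 512.5 m
d₂ = v₂t₂ = 36 × 12.0 = 432.0 m
d_total = 512.5 + 432.0 = 944.5 m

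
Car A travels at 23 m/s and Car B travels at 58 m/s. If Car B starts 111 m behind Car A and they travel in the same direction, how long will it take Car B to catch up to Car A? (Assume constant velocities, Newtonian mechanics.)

Relative speed: v_rel = 58 - 23 = 35 m/s
Time to catch: t = d₀/v_rel = 111/35 = 3.17 s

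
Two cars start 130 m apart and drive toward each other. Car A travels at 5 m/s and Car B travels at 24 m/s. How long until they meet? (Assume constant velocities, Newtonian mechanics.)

Combined speed: v_combined = 5 + 24 = 29 m/s
Time to meet: t = d/v_combined = 130/29 = 4.48 s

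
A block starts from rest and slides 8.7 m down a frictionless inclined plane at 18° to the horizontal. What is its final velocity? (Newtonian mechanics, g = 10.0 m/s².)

a = g sin(θ) = 10.0 × sin(18°) = 3.0902 m/s²
v = √(2ad) = √(2 × 3.0902 × 8.7) = 7.33 m/s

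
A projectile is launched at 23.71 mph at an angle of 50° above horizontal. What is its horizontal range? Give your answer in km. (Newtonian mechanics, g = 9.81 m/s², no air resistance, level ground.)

v₀ = 23.71 mph × 0.44704 = 10.5993 m/s
R = v₀² × sin(2θ) / g = 10.5993² × sin(2 × 50°) / 9.81 = 112.345 × 0.984808 / 9.81 = 11.2781 m
R = 11.2781 m / 1000.0 = 0.01128 km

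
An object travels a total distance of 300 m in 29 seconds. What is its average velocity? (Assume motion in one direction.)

v_avg = Δd / Δt = 300 / 29 = 10.34 m/s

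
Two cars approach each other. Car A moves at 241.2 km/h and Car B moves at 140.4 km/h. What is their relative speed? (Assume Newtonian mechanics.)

v_rel = v_A + v_B = 241.2 + 140.4 = 381.6 km/h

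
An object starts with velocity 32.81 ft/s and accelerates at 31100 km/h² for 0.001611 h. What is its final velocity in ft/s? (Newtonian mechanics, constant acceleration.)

v₀ = 32.81 ft/s × 0.3048 = 10.0005 m/s
a = 31100 km/h² × 7.716049382716049e-05 = 2.39969 m/s²
t = 0.001611 h × 3600.0 = 5.7996 s
v = v₀ + a × t = 10.0005 + 2.39969 × 5.7996 = 23.9177 m/s
v = 23.9177 m/s / 0.3048 = 78.47 ft/s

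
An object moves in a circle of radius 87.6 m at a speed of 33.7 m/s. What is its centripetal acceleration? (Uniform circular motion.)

a_c = v²/r = 33.7²/87.6 = 1135.69/87.6 = 12.96 m/s²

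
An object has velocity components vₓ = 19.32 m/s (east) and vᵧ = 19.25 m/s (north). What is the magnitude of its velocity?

|v| = √(vₓ² + vᵧ²) = √(19.32² + 19.25²) = √(743.8249) = 27.27 m/s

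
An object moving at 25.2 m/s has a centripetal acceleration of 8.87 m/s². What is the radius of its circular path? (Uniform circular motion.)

r = v²/a_c = 25.2²/8.87 = 71.59 m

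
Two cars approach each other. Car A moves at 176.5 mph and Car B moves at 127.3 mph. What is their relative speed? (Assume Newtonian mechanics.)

v_rel = v_A + v_B = 176.5 + 127.3 = 303.8 mph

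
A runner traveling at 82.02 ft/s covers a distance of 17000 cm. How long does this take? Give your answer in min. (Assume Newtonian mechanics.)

d = 17000 cm × 0.01 = 170.0 m
v = 82.02 ft/s × 0.3048 = 24.9997 m/s
t = d / v = 170.0 / 24.9997 = 6.80008 s
t = 6.80008 s / 60.0 = 0.1133 min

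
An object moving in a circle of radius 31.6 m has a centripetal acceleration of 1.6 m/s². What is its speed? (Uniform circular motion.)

v = √(a_c × r) = √(1.6 × 31.6) = 7.11 m/s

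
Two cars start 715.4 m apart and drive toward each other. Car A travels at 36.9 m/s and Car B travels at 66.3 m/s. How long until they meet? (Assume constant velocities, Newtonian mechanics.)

Combined speed: v_combined = 36.9 + 66.3 = 103.2 m/s
Time to meet: t = d/v_combined = 715.4/103.2 = 6.93 s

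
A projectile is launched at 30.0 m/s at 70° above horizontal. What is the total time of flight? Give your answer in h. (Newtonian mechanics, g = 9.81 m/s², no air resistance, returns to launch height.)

T = 2 × v₀ × sin(θ) / g = 2 × 30.0 × sin(70°) / 9.81 = 2 × 30.0 × 0.939693 / 9.81 = 5.74736 s
T = 5.74736 s / 3600.0 = 0.001596 h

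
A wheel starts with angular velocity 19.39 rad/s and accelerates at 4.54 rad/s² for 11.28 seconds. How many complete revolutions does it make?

θ = ω₀t + ½αt² = 19.39×11.28 + ½×4.54×11.28² = 507.550368 rad
Total revolutions = θ/(2π) = 507.550368/(2π) = 80.78
Complete revolutions = ⌊80.78⌋ = 80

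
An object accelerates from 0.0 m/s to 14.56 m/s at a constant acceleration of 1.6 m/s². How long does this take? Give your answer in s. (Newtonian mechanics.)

t = (v - v₀) / a = (14.56 - 0.0) / 1.6 = 9.1 s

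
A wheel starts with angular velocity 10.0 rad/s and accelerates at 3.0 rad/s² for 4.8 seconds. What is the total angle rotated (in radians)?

θ = ω₀t + ½αt² = 10.0×4.8 + ½×3.0×4.8² = 82.56 rad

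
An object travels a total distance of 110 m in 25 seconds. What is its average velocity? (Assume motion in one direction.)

v_avg = Δd / Δt = 110 / 25 = 4.4 m/s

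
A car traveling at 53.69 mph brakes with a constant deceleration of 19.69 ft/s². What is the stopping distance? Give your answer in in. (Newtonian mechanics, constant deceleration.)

v₀ = 53.69 mph × 0.44704 = 24.0016 m/s
a = 19.69 ft/s² × 0.3048 = 6.00151 m/s²
d = v₀² / (2a) = 24.0016² / (2 × 6.00151) = 576.077 / 12.003 = 47.9944 m
d = 47.9944 m / 0.0254 = 1890 in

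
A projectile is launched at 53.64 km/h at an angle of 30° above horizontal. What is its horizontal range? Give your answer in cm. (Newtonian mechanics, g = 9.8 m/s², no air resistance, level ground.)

v₀ = 53.64 km/h × 0.2777777777777778 = 14.9 m/s
R = v₀² × sin(2θ) / g = 14.9² × sin(2 × 30°) / 9.8 = 222.01 × 0.866025 / 9.8 = 19.619 m
R = 19.619 m / 0.01 = 1962 cm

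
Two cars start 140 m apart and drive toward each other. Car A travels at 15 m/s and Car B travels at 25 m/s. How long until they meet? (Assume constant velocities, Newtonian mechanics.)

Combined speed: v_combined = 15 + 25 = 40 m/s
Time to meet: t = d/v_combined = 140/40 = 3.5 s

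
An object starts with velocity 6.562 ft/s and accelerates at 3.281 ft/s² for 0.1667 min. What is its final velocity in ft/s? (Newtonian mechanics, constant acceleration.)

v₀ = 6.562 ft/s × 0.3048 = 2.0001 m/s
a = 3.281 ft/s² × 0.3048 = 1.00005 m/s²
t = 0.1667 min × 60.0 = 10.002 s
v = v₀ + a × t = 2.0001 + 1.00005 × 10.002 = 12.0026 m/s
v = 12.0026 m/s / 0.3048 = 39.38 ft/s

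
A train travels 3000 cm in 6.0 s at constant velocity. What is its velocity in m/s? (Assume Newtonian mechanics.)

d = 3000 cm × 0.01 = 30.0 m
v = d / t = 30.0 / 6.0 = 5.0 m/s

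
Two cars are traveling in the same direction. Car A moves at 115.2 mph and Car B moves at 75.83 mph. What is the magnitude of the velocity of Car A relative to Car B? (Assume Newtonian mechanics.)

v_rel = |v_A - v_B| = |115.2 - 75.83| = 39.37 mph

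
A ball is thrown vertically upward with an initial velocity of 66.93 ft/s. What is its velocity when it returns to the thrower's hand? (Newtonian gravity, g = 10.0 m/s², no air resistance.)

By conservation of energy (no air resistance), the ball returns to the throw height with the same speed as launch, but directed downward.
|v_ground| = v₀ = 66.93 ft/s
v_ground = 66.93 ft/s (downward)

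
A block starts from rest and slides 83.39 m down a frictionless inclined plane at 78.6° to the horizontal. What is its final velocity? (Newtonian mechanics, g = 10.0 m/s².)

a = g sin(θ) = 10.0 × sin(78.6°) = 9.8027 m/s²
v = √(2ad) = √(2 × 9.8027 × 83.39) = 40.43 m/s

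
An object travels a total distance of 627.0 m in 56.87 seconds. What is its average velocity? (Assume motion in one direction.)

v_avg = Δd / Δt = 627.0 / 56.87 = 11.03 m/s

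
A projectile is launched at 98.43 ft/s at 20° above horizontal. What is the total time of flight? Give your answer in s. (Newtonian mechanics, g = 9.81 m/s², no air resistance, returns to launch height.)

v₀ = 98.43 ft/s × 0.3048 = 30.0015 m/s
T = 2 × v₀ × sin(θ) / g = 2 × 30.0015 × sin(20°) / 9.81 = 2 × 30.0015 × 0.34202 / 9.81 = 2.092 s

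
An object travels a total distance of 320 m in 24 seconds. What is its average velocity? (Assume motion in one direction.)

v_avg = Δd / Δt = 320 / 24 = 13.33 m/s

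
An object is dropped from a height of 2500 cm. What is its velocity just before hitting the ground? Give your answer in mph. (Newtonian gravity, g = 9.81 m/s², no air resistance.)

h = 2500 cm × 0.01 = 25.0 m
v = √(2gh) = √(2 × 9.81 × 25.0) = 22.1472 m/s
v = 22.1472 m/s / 0.44704 = 49.54 mph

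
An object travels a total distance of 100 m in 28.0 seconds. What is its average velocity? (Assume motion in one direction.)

v_avg = Δd / Δt = 100 / 28.0 = 3.57 m/s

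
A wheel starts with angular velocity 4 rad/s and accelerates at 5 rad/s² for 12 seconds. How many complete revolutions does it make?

θ = ω₀t + ½αt² = 4×12 + ½×5×12² = 408.0 rad
Total revolutions = θ/(2π) = 408.0/(2π) = 64.94
Complete revolutions = ⌊64.94⌋ = 64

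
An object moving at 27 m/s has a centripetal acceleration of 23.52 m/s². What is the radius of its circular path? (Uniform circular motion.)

r = v²/a_c = 27²/23.52 = 30.99 m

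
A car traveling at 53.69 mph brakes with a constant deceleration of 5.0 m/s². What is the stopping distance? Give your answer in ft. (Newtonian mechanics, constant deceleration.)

v₀ = 53.69 mph × 0.44704 = 24.0016 m/s
d = v₀² / (2a) = 24.0016² / (2 × 5.0) = 576.077 / 10.0 = 57.6077 m
d = 57.6077 m / 0.3048 = 189.0 ft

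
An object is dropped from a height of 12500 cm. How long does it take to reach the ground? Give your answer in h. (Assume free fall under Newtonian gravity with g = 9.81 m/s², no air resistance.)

h = 12500 cm × 0.01 = 125.0 m
t = √(2h/g) = √(2 × 125.0 / 9.81) = 5.04819 s
t = 5.04819 s / 3600.0 = 0.001402 h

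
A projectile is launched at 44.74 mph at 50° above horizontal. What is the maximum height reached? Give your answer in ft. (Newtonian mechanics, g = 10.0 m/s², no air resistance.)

v₀ = 44.74 mph × 0.44704 = 20.0006 m/s
H = v₀² × sin²(θ) / (2g) = 20.0006² × sin(50°)² / (2 × 10.0) = 400.024 × 0.586824 / 20.0 = 11.7372 m
H = 11.7372 m / 0.3048 = 38.51 ft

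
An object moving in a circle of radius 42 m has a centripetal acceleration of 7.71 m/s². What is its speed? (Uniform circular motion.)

v = √(a_c × r) = √(7.71 × 42) = 17.99 m/s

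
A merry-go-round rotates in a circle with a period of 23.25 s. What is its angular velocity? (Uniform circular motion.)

ω = 2π/T = 2π/23.25 = 0.2702 rad/s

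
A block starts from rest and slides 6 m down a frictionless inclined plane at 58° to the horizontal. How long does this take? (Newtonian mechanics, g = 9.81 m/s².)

a = g sin(θ) = 9.81 × sin(58°) = 8.3194 m/s²
t = √(2d/a) = √(2 × 6 / 8.3194) = 1.2 s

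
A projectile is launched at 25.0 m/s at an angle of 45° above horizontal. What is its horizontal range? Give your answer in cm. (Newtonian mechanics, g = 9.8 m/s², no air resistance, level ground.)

R = v₀² × sin(2θ) / g = 25.0² × sin(2 × 45°) / 9.8 = 625.0 × 1.0 / 9.8 = 63.7755 m
R = 63.7755 m / 0.01 = 6378 cm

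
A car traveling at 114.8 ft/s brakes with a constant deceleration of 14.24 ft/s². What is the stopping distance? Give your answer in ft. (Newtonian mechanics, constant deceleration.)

v₀ = 114.8 ft/s × 0.3048 = 34.991 m/s
a = 14.24 ft/s² × 0.3048 = 4.34035 m/s²
d = v₀² / (2a) = 34.991² / (2 × 4.34035) = 1224.37 / 8.6807 = 141.045 m
d = 141.045 m / 0.3048 = 462.7 ft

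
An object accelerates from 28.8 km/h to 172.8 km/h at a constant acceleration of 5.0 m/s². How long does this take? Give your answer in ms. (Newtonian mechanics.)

v₀ = 28.8 km/h × 0.2777777777777778 = 8.0 m/s
v = 172.8 km/h × 0.2777777777777778 = 48.0 m/s
t = (v - v₀) / a = (48.0 - 8.0) / 5.0 = 8.0 s
t = 8.0 s / 0.001 = 8000 ms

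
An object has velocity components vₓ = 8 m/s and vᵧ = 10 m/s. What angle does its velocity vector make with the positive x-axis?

θ = arctan(vᵧ/vₓ) = arctan(10/8) = 51.34°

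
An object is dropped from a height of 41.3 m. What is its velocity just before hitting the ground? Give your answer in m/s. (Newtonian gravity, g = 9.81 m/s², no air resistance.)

v = √(2gh) = √(2 × 9.81 × 41.3) = 28.47 m/s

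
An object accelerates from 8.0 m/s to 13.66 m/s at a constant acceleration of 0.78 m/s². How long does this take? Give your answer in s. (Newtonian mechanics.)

t = (v - v₀) / a = (13.66 - 8.0) / 0.78 = 7.256 s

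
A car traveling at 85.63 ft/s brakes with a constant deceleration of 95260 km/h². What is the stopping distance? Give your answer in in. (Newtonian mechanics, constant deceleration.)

v₀ = 85.63 ft/s × 0.3048 = 26.1 m/s
a = 95260 km/h² × 7.716049382716049e-05 = 7.35031 m/s²
d = v₀² / (2a) = 26.1² / (2 × 7.35031) = 681.21 / 14.7006 = 46.3389 m
d = 46.3389 m / 0.0254 = 1824 in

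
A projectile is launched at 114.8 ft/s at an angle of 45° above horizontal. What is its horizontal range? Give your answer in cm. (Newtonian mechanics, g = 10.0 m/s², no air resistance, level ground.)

v₀ = 114.8 ft/s × 0.3048 = 34.991 m/s
R = v₀² × sin(2θ) / g = 34.991² × sin(2 × 45°) / 10.0 = 1224.37 × 1.0 / 10.0 = 122.437 m
R = 122.437 m / 0.01 = 12240 cm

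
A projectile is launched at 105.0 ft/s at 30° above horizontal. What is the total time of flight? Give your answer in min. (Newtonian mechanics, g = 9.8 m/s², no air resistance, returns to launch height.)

v₀ = 105.0 ft/s × 0.3048 = 32.004 m/s
T = 2 × v₀ × sin(θ) / g = 2 × 32.004 × sin(30°) / 9.8 = 2 × 32.004 × 0.5 / 9.8 = 3.26571 s
T = 3.26571 s / 60.0 = 0.05443 min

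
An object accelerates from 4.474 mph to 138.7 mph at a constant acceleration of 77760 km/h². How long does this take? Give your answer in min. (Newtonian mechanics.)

v₀ = 4.474 mph × 0.44704 = 2.00006 m/s
v = 138.7 mph × 0.44704 = 62.0044 m/s
a = 77760 km/h² × 7.716049382716049e-05 = 6.0 m/s²
t = (v - v₀) / a = (62.0044 - 2.00006) / 6.0 = 10.0007 s
t = 10.0007 s / 60.0 = 0.1667 min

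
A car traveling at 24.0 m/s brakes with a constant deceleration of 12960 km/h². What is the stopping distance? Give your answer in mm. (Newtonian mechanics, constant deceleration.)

a = 12960 km/h² × 7.716049382716049e-05 = 1.0 m/s²
d = v₀² / (2a) = 24.0² / (2 × 1.0) = 576.0 / 2.0 = 288.0 m
d = 288.0 m / 0.001 = 288000 mm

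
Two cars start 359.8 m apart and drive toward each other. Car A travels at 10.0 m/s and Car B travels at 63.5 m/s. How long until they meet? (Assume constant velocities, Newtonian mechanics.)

Combined speed: v_combined = 10.0 + 63.5 = 73.5 m/s
Time to meet: t = d/v_combined = 359.8/73.5 = 4.9 s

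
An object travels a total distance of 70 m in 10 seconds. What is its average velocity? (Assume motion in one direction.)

v_avg = Δd / Δt = 70 / 10 = 7.0 m/s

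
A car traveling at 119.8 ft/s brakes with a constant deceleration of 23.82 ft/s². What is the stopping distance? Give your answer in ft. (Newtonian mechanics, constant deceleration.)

v₀ = 119.8 ft/s × 0.3048 = 36.515 m/s
a = 23.82 ft/s² × 0.3048 = 7.26034 m/s²
d = v₀² / (2a) = 36.515² / (2 × 7.26034) = 1333.35 / 14.5207 = 91.8241 m
d = 91.8241 m / 0.3048 = 301.3 ft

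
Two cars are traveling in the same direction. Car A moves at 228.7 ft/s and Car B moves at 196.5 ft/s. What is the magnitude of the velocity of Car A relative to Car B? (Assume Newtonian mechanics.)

v_rel = |v_A - v_B| = |228.7 - 196.5| = 32.2 ft/s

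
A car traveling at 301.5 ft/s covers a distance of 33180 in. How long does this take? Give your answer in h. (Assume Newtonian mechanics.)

d = 33180 in × 0.0254 = 842.772 m
v = 301.5 ft/s × 0.3048 = 91.8972 m/s
t = d / v = 842.772 / 91.8972 = 9.17081 s
t = 9.17081 s / 3600.0 = 0.002547 h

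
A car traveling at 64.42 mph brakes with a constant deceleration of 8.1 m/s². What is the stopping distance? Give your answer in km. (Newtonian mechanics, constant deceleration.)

v₀ = 64.42 mph × 0.44704 = 28.7983 m/s
d = v₀² / (2a) = 28.7983² / (2 × 8.1) = 829.342 / 16.2 = 51.194 m
d = 51.194 m / 1000.0 = 0.05119 km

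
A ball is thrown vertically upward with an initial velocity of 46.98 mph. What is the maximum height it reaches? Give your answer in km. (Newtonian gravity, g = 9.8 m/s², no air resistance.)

v₀ = 46.98 mph × 0.44704 = 21.0019 m/s
h_max = v₀² / (2g) = 21.0019² / (2 × 9.8) = 441.08 / 19.6 = 22.5041 m
h_max = 22.5041 m / 1000.0 = 0.0225 km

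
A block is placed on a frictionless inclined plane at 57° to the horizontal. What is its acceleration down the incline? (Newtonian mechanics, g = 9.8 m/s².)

a = g sin(θ) = 9.8 × sin(57°) = 9.8 × 0.8387 = 8.22 m/s²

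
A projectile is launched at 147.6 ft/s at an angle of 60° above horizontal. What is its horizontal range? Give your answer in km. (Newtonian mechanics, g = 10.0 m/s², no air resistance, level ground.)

v₀ = 147.6 ft/s × 0.3048 = 44.9885 m/s
R = v₀² × sin(2θ) / g = 44.9885² × sin(2 × 60°) / 10.0 = 2023.97 × 0.866025 / 10.0 = 175.281 m
R = 175.281 m / 1000.0 = 0.1753 km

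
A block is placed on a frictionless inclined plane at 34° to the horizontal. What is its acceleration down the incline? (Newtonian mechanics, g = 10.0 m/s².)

a = g sin(θ) = 10.0 × sin(34°) = 10.0 × 0.5592 = 5.59 m/s²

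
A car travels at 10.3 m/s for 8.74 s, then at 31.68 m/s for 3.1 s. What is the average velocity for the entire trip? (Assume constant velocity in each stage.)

d₁ = v₁t₁ = 10.3 × 8.74 = 90.022 m
d₂ = v₂t₂ = 31.68 × 3.1 = 98.208 m
d_total = 188.23 m, t_total = 11.84 s
v_avg = d_total/t_total = 188.23/11.84 = 15.9 m/s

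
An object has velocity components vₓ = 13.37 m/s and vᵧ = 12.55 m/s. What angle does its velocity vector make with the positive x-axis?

θ = arctan(vᵧ/vₓ) = arctan(12.55/13.37) = 43.19°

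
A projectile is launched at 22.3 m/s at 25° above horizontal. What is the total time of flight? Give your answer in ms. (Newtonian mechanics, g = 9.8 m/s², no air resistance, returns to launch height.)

T = 2 × v₀ × sin(θ) / g = 2 × 22.3 × sin(25°) / 9.8 = 2 × 22.3 × 0.422618 / 9.8 = 1.92334 s
T = 1.92334 s / 0.001 = 1923 ms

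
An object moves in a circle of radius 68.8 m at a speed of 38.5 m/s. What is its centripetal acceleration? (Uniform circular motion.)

a_c = v²/r = 38.5²/68.8 = 1482.25/68.8 = 21.54 m/s²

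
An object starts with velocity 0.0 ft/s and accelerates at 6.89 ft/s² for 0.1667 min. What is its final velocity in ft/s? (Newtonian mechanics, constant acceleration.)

v₀ = 0.0 ft/s × 0.3048 = 0.0 m/s
a = 6.89 ft/s² × 0.3048 = 2.10007 m/s²
t = 0.1667 min × 60.0 = 10.002 s
v = v₀ + a × t = 0.0 + 2.10007 × 10.002 = 21.0049 m/s
v = 21.0049 m/s / 0.3048 = 68.91 ft/s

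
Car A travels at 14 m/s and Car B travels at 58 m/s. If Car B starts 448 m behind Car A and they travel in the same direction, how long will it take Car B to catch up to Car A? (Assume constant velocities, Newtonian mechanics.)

Relative speed: v_rel = 58 - 14 = 44 m/s
Time to catch: t = d₀/v_rel = 448/44 = 10.18 s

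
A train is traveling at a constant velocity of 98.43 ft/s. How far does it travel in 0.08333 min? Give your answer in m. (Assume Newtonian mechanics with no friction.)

v = 98.43 ft/s × 0.3048 = 30.0015 m/s
t = 0.08333 min × 60.0 = 4.9998 s
d = v × t = 30.0015 × 4.9998 = 150.0 m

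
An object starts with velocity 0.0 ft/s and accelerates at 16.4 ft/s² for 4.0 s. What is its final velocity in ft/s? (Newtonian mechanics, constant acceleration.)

v₀ = 0.0 ft/s × 0.3048 = 0.0 m/s
a = 16.4 ft/s² × 0.3048 = 4.99872 m/s²
v = v₀ + a × t = 0.0 + 4.99872 × 4.0 = 19.9949 m/s
v = 19.9949 m/s / 0.3048 = 65.6 ft/s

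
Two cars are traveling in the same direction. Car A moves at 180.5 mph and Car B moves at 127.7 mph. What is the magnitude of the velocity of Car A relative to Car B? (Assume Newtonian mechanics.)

v_rel = |v_A - v_B| = |180.5 - 127.7| = 52.8 mph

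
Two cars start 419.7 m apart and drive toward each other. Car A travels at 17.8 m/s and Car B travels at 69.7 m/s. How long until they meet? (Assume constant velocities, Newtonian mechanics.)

Combined speed: v_combined = 17.8 + 69.7 = 87.5 m/s
Time to meet: t = d/v_combined = 419.7/87.5 = 4.8 s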